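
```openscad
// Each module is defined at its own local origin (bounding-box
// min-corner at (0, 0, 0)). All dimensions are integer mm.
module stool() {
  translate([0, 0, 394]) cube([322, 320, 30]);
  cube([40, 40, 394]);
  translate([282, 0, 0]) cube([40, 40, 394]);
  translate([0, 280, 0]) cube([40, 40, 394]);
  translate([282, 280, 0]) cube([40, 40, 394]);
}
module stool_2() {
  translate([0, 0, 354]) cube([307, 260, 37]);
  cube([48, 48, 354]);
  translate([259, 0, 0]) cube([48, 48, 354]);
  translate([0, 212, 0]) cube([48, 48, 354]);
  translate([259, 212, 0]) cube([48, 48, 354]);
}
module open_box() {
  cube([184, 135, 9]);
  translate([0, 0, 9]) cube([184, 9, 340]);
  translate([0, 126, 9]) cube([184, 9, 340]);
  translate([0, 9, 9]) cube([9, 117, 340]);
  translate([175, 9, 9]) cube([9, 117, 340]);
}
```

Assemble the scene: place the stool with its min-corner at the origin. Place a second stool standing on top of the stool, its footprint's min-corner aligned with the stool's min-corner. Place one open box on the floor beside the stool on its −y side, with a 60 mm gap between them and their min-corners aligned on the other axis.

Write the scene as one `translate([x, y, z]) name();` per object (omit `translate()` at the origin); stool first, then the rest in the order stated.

stool();
translate([0, 0, 424]) stool_2();
translate([0, -195, 0]) open_box();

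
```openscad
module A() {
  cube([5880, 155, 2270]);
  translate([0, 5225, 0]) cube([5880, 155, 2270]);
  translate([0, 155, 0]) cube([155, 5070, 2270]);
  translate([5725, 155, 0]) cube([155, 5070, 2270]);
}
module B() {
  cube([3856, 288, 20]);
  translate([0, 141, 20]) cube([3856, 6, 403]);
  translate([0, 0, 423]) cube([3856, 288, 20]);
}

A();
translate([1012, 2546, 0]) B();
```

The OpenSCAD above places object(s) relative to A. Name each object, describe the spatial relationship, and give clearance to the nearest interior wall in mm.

A is a house frame. B is an I-beam. The I-beam sits inside the house frame, centred. The clearance to the nearest interior wall is 857 mm.

Clearances: x = 857, y = 2391; minimum 857 mm.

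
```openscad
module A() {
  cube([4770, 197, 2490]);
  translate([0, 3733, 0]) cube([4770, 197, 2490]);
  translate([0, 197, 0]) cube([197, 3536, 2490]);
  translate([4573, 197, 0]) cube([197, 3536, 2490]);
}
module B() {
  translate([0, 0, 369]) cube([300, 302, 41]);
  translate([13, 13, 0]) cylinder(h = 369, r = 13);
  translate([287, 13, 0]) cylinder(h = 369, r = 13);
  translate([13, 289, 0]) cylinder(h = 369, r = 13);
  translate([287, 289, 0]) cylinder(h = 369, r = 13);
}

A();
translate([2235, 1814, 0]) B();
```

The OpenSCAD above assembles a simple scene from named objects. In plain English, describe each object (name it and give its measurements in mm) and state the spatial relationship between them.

A is the wall frame of a small rectangular building: four walls, each 2490 mm tall and 197 mm thick, enclosing a footprint 4770 mm (x) by 3930 mm (y) outside-to-outside, with no floor or roof. The front and back walls (the −y and +y sides) span the full width; the two side walls fit between them.

B is a four-legged stool. The seat is a 300×302×41 mm slab whose top surface is at z = 410 mm; four round legs, each 26 mm in diameter, run from the floor (z = 0) to the underside of the seat, each leg's axis is inset half a diameter from the nearest pair of seat edges (so the leg's bounding box is flush with the corner).

The stool sits inside the house frame, centred.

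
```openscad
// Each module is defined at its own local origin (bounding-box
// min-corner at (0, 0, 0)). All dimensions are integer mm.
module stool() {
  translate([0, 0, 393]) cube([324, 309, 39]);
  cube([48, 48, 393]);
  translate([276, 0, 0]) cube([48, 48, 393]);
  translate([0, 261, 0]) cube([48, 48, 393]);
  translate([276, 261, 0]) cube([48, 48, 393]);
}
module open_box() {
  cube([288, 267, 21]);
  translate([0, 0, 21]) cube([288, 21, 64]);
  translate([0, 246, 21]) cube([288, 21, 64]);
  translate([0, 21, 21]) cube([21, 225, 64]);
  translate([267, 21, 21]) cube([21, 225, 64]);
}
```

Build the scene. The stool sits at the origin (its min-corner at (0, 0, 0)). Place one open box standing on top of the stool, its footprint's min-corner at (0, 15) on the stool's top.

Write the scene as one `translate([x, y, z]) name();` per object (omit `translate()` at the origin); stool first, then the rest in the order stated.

stool();
translate([0, 15, 432]) open_box();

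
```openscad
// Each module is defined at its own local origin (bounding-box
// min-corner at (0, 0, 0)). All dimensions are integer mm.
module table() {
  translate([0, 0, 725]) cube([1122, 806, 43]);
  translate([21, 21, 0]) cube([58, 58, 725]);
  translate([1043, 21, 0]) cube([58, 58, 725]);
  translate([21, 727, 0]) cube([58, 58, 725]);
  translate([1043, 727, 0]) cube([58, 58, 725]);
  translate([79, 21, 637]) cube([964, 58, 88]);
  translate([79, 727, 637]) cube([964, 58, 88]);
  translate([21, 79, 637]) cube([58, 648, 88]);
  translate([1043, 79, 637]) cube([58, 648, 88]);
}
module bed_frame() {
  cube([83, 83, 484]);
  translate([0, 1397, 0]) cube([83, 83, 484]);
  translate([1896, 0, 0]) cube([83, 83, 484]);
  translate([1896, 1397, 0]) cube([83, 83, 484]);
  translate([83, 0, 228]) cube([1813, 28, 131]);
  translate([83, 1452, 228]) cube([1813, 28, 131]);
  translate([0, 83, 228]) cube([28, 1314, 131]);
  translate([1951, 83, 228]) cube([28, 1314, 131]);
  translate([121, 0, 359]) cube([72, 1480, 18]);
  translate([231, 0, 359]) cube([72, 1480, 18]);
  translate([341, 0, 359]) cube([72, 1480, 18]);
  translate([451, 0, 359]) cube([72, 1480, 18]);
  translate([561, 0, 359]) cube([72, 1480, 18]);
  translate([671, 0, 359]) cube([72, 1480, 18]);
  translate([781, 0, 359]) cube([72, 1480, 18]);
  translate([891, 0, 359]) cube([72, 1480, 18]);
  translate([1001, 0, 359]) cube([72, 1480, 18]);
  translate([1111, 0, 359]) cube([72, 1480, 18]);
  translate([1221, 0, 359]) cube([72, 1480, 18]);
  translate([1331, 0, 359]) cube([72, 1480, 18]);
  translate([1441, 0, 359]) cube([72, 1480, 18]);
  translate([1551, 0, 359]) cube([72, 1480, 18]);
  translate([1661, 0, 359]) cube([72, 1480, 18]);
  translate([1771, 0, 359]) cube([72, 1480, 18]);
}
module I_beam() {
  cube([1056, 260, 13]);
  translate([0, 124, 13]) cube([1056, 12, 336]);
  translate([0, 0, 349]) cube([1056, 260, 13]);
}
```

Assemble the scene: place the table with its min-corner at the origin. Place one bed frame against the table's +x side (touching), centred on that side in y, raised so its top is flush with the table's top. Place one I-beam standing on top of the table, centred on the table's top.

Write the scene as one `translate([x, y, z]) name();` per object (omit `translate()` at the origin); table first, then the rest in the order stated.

table();
translate([1122, -337, 284]) bed_frame();
translate([33, 273, 768]) I_beam();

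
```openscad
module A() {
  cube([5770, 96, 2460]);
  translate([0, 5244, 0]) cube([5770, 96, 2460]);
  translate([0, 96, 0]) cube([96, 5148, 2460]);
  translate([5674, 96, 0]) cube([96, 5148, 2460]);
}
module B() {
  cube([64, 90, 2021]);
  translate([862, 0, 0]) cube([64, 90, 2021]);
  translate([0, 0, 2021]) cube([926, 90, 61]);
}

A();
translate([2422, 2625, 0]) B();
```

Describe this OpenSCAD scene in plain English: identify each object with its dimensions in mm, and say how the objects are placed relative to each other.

A is a box-shaped house frame (walls only): outside footprint 5770×5340 mm, wall height 2460 mm, wall thickness 96 mm. The two y-facing walls run the full x-width; the two x-facing walls fit between the inner faces of the y-facing walls.

B is a door frame. The clear opening is 798 mm wide and 2021 mm high. Two 64 mm wide jambs, 90 mm deep, stand either side of the opening from the floor to the top of the opening. A 61 mm thick head sits across the top of both jambs, spanning the full outside width of the frame.

The door frame sits inside the house frame, centred.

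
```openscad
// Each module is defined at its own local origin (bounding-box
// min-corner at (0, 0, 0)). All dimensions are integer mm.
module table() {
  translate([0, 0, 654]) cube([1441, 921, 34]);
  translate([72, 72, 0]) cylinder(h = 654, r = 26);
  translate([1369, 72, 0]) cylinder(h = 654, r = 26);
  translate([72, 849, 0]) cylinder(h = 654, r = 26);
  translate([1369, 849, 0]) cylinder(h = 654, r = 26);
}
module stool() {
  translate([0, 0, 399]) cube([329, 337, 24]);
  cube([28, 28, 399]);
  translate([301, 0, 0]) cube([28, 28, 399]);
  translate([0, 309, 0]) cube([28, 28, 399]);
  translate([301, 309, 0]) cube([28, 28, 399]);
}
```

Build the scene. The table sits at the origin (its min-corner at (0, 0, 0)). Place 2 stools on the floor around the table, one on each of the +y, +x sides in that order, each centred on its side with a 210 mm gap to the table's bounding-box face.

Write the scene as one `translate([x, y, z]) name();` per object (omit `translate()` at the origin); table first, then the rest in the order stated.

table();
translate([556, 1131, 0]) stool();
translate([1651, 292, 0]) stool();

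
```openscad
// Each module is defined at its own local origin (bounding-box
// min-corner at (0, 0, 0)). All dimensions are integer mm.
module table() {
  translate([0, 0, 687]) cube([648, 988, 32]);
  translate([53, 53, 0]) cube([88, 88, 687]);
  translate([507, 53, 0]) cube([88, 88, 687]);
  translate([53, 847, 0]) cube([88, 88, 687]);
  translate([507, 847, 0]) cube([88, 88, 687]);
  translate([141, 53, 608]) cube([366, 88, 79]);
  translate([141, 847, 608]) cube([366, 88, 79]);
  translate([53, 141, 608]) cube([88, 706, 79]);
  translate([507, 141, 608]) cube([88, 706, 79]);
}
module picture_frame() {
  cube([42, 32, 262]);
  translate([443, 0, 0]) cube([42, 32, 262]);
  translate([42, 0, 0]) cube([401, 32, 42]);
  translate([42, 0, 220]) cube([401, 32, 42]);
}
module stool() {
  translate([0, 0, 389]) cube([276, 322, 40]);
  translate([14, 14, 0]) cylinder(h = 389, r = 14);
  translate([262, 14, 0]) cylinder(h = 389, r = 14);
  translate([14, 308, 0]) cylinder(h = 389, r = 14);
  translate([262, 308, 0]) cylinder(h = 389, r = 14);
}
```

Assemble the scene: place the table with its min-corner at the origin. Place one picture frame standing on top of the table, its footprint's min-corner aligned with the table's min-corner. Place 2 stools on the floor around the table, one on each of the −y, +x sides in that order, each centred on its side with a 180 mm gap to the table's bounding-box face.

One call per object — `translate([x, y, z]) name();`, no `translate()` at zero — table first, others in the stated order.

table();
translate([0, 0, 719]) picture_frame();
translate([186, -502, 0]) stool();
translate([828, 333, 0]) stool();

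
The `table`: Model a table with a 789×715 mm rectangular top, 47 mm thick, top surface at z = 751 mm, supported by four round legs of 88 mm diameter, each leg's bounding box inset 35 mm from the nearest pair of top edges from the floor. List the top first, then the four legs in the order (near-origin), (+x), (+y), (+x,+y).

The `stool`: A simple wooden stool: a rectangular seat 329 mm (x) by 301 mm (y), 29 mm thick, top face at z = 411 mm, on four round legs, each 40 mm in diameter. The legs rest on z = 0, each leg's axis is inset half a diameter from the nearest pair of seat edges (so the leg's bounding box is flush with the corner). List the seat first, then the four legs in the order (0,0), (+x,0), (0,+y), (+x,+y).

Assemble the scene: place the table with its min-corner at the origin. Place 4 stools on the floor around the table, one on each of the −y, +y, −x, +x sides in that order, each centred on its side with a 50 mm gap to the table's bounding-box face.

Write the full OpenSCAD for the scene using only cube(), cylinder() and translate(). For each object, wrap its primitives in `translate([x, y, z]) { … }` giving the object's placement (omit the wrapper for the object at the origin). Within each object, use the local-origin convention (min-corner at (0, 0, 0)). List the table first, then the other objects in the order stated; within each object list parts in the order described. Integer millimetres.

translate([0, 0, 704]) cube([789, 715, 47]);
translate([79, 79, 0]) cylinder(h = 704, r = 44);
translate([710, 79, 0]) cylinder(h = 704, r = 44);
translate([79, 636, 0]) cylinder(h = 704, r = 44);
translate([710, 636, 0]) cylinder(h = 704, r = 44);
translate([230, -351, 0]) {
  translate([0, 0, 382]) cube([329, 301, 29]);
  translate([20, 20, 0]) cylinder(h = 382, r = 20);
  translate([309, 20, 0]) cylinder(h = 382, r = 20);
  translate([20, 281, 0]) cylinder(h = 382, r = 20);
  translate([309, 281, 0]) cylinder(h = 382, r = 20);
}
translate([230, 765, 0]) {
  translate([0, 0, 382]) cube([329, 301, 29]);
  translate([20, 20, 0]) cylinder(h = 382, r = 20);
  translate([309, 20, 0]) cylinder(h = 382, r = 20);
  translate([20, 281, 0]) cylinder(h = 382, r = 20);
  translate([309, 281, 0]) cylinder(h = 382, r = 20);
}
translate([-379, 207, 0]) {
  translate([0, 0, 382]) cube([329, 301, 29]);
  translate([20, 20, 0]) cylinder(h = 382, r = 20);
  translate([309, 20, 0]) cylinder(h = 382, r = 20);
  translate([20, 281, 0]) cylinder(h = 382, r = 20);
  translate([309, 281, 0]) cylinder(h = 382, r = 20);
}
translate([839, 207, 0]) {
  translate([0, 0, 382]) cube([329, 301, 29]);
  translate([20, 20, 0]) cylinder(h = 382, r = 20);
  translate([309, 20, 0]) cylinder(h = 382, r = 20);
  translate([20, 281, 0]) cylinder(h = 382, r = 20);
  translate([309, 281, 0]) cylinder(h = 382, r = 20);
}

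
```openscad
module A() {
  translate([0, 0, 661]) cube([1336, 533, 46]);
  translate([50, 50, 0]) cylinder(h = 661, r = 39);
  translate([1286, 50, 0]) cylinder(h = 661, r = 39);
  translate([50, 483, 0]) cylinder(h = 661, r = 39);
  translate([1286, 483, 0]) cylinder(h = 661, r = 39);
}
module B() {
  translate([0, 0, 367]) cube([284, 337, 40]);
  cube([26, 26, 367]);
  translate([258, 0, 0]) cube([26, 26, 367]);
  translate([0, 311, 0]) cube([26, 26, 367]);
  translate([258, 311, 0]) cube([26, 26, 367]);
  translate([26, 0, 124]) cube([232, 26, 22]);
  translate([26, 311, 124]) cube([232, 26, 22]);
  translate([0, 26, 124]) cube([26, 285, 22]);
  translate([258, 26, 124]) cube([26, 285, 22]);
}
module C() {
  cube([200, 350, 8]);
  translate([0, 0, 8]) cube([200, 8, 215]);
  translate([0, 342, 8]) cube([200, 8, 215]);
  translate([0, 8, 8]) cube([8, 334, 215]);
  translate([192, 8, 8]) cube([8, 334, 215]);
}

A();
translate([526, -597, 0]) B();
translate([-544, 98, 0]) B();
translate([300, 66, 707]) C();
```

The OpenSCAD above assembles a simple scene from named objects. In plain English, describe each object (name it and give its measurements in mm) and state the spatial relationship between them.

A is a rectangular dining table. The top is 1336×533×46 mm with its upper surface at z = 707 mm. It stands on four round legs of 78 mm diameter, each leg's bounding box inset 11 mm from the nearest pair of top edges, running from the floor to the underside of the top.

B is a simple wooden stool: a rectangular seat 284 mm (x) by 337 mm (y), 40 mm thick, top face at z = 407 mm, on four square legs, each 26×26 mm in cross-section. The legs rest on z = 0, each flush with a corner of the seat. Four stretchers, 26 mm wide and 22 mm tall, connect adjacent legs with their undersides at z = 124 mm, each running between the inner faces of the legs it joins and aligned with the legs' outer faces on the other axis.

C is an open-topped rectangular box: outside dimensions 200×350×223 mm, with a uniform wall and base thickness of 8 mm. The base is a full 200×350 slab on the floor; four walls sit on top of the base. The front and back walls (the −y and +y sides) span the full width; the two side walls fit between them.

Two stools sit around the table at the −y, −x sides. The open box is on top of the table.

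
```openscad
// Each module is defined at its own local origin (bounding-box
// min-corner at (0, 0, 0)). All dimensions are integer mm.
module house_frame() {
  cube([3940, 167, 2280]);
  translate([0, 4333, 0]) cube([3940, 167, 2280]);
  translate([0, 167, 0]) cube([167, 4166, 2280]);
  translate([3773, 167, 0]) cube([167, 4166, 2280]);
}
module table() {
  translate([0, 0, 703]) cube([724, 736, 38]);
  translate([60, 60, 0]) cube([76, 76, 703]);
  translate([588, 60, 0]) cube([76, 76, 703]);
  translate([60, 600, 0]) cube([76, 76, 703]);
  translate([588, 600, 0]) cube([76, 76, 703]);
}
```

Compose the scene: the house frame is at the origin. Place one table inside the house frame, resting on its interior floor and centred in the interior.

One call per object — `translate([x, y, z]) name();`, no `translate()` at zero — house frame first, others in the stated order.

house_frame();
translate([1608, 1882, 0]) table();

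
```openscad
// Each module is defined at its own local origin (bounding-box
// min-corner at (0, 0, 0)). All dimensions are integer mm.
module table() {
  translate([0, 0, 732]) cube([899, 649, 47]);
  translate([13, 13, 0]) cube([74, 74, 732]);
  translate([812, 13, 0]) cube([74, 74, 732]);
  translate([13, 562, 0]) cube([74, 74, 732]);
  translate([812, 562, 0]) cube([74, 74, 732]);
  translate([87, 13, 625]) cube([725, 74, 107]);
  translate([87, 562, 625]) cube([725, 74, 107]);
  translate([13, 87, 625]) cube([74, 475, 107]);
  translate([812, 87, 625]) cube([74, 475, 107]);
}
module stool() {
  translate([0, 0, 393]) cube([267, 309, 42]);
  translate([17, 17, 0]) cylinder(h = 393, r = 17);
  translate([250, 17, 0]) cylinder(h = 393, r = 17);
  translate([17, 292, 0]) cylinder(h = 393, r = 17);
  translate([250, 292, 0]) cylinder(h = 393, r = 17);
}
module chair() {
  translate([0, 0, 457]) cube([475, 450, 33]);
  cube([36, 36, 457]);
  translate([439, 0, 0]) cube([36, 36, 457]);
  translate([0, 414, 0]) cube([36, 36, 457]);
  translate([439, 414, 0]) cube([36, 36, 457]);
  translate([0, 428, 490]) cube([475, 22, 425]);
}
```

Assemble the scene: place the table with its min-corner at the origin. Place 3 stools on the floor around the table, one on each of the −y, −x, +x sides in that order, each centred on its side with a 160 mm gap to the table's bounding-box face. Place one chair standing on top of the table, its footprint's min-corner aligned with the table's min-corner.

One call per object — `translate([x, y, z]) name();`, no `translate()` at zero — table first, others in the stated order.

table();
translate([316, -469, 0]) stool();
translate([-427, 170, 0]) stool();
translate([1059, 170, 0]) stool();
translate([0, 0, 779]) chair();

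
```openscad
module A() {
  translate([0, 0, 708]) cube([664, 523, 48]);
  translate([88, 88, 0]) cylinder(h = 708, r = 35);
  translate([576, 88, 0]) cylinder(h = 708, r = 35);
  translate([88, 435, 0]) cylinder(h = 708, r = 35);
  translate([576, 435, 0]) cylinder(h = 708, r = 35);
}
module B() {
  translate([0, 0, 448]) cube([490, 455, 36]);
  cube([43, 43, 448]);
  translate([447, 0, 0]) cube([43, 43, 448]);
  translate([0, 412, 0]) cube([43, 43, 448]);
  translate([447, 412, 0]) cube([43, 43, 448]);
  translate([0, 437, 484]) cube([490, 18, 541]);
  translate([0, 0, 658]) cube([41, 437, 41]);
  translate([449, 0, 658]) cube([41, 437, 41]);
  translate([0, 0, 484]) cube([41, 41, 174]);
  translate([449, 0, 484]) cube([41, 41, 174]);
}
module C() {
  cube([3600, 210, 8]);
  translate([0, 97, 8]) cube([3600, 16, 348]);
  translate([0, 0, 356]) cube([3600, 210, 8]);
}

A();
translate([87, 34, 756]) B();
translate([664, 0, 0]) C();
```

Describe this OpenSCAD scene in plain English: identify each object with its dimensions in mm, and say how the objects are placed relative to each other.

A is a rectangular dining table. The top is 664×523×48 mm with its upper surface at z = 756 mm. It stands on four round legs of 70 mm diameter, each leg's bounding box inset 53 mm from the nearest pair of top edges, running from the floor to the underside of the top.

B is a chair. The seat is a 490×455×36 mm slab with its top at z = 484 mm, on four 43×43 mm corner legs (flush with the seat edges, standing on z = 0). A flat backrest 18 mm thick, 541 mm tall, spans the full seat width and rises from the seat top along its +y edge, rear face flush with the rear of the seat. Two armrests of 41×41 mm section run along each side from the seat's front edge to the front of the backrest, top faces 215 mm above the seat top and outer faces flush with the seat's x-edges; a 41×41 mm post under the front of each armrest stands on the seat at the front corner.

C is an I-beam lying along x, 3600 mm long. Overall section height 364 mm. Two flanges 210 mm wide (y) and 8 mm thick, one on the floor and one at the top; a web 16 mm thick runs between them, centred on the flange width.

The chair is on top of the table, centred. The I-beam is against the table's +x side, with their −y faces flush.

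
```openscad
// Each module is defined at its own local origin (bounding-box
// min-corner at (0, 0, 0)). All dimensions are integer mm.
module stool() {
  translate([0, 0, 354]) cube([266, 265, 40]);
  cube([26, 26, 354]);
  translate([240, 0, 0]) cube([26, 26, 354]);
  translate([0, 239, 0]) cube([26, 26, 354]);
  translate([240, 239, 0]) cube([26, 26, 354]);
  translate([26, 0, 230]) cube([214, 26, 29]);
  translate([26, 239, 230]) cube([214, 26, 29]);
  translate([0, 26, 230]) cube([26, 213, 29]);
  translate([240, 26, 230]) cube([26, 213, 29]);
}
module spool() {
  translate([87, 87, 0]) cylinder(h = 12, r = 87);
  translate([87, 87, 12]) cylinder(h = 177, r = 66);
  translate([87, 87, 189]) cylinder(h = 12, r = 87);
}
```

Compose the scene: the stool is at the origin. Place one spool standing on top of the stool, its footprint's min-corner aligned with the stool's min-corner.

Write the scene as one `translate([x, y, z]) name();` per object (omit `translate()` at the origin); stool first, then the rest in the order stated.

stool();
translate([0, 0, 394]) spool();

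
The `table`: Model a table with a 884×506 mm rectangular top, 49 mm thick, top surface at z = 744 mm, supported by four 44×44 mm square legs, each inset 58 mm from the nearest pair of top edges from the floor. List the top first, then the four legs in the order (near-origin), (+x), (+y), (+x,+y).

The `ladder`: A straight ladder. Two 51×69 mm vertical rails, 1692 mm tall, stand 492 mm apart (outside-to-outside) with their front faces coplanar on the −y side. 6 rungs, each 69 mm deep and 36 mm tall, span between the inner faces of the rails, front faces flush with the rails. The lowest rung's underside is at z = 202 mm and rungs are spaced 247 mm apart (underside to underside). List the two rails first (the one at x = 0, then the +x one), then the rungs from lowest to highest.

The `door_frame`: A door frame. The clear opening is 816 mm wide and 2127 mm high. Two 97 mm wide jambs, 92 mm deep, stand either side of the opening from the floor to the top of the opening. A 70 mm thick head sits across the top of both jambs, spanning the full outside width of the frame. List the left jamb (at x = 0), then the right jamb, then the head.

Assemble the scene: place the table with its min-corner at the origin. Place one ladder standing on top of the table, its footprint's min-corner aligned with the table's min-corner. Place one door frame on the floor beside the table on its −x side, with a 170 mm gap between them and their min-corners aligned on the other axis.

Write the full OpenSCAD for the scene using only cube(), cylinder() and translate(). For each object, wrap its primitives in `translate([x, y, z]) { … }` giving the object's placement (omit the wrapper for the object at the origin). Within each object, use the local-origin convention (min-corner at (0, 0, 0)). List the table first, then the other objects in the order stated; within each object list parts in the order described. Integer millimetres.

translate([0, 0, 695]) cube([884, 506, 49]);
translate([58, 58, 0]) cube([44, 44, 695]);
translate([782, 58, 0]) cube([44, 44, 695]);
translate([58, 404, 0]) cube([44, 44, 695]);
translate([782, 404, 0]) cube([44, 44, 695]);
translate([0, 0, 744]) {
  cube([51, 69, 1692]);
  translate([441, 0, 0]) cube([51, 69, 1692]);
  translate([51, 0, 202]) cube([390, 69, 36]);
  translate([51, 0, 449]) cube([390, 69, 36]);
  translate([51, 0, 696]) cube([390, 69, 36]);
  translate([51, 0, 943]) cube([390, 69, 36]);
  translate([51, 0, 1190]) cube([390, 69, 36]);
  translate([51, 0, 1437]) cube([390, 69, 36]);
}
translate([-1180, 0, 0]) {
  cube([97, 92, 2127]);
  translate([913, 0, 0]) cube([97, 92, 2127]);
  translate([0, 0, 2127]) cube([1010, 92, 70]);
}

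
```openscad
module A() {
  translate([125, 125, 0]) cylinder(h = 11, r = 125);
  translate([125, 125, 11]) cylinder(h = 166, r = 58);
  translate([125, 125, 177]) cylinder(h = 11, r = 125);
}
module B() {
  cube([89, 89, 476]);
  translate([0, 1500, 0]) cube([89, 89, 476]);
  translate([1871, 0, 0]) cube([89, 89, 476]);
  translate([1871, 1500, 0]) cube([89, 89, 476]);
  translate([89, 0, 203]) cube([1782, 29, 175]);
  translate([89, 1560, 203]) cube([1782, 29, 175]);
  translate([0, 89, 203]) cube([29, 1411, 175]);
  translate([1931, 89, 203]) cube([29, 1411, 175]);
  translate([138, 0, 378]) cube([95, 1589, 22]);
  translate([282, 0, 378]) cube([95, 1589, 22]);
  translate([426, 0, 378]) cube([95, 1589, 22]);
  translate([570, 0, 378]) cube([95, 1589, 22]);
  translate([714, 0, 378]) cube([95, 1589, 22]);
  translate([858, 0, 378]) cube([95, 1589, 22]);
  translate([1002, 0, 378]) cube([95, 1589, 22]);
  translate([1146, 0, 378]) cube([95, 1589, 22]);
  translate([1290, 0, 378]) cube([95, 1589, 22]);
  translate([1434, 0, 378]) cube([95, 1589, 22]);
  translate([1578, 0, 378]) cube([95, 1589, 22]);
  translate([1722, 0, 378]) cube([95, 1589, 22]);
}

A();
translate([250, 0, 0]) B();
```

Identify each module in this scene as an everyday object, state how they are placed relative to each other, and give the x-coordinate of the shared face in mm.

A is a spool. B is a bed frame. The bed frame is against the spool's +x side, with their −y faces flush. The x-coordinate of the shared face is 250 mm.

The spool's +x face and the bed frame's −x face are both at x = 250 mm.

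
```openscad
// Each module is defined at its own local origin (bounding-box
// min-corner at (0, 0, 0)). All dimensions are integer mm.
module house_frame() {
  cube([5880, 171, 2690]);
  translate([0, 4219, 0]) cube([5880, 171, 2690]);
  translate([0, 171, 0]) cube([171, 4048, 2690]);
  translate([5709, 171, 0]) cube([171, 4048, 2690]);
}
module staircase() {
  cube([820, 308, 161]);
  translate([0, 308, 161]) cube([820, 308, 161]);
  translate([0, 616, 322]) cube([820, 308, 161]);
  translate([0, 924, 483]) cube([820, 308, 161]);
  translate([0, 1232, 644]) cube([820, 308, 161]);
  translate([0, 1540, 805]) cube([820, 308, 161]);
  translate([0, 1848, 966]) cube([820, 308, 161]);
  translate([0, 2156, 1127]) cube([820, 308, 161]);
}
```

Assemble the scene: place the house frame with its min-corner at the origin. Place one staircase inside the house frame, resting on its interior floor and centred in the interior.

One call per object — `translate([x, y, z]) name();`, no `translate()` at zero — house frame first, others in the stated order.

house_frame();
translate([2530, 963, 0]) staircase();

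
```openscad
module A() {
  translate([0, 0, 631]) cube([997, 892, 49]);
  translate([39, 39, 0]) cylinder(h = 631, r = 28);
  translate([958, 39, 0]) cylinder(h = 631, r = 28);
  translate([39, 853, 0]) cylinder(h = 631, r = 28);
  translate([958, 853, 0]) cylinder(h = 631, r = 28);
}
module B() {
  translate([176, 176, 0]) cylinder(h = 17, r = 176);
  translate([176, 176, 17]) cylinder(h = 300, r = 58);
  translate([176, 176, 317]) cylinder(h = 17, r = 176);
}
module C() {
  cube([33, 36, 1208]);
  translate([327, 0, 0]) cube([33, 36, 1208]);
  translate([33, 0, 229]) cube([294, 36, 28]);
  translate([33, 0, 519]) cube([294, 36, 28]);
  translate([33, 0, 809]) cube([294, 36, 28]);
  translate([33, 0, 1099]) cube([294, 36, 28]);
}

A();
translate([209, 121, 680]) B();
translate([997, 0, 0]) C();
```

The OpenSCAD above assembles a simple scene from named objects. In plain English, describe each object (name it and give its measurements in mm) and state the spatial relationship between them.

A is a table with a 997×892 mm rectangular top, 49 mm thick, top surface at z = 680 mm, supported by four round legs of 56 mm diameter, each leg's bounding box inset 11 mm from the nearest pair of top edges, running from the floor.

B is a spool: two coaxial disc flanges of radius 176 mm and thickness 17 mm, joined by a core cylinder of radius 58 mm and height 300 mm. The lower flange rests on z = 0 and the three cylinders share a vertical axis.

C is a wooden ladder with two side rails of 33×36 mm section and 1208 mm height, set 360 mm apart overall. Between them run 4 rectangular rungs (36 mm deep, 28 mm thick), front faces flush with the rails' −y face. The bottom of the first rung is 229 mm above the floor and each subsequent rung is 290 mm higher than the one below.

The spool is on top of the table. The ladder is against the table's +x side, with their −y faces flush.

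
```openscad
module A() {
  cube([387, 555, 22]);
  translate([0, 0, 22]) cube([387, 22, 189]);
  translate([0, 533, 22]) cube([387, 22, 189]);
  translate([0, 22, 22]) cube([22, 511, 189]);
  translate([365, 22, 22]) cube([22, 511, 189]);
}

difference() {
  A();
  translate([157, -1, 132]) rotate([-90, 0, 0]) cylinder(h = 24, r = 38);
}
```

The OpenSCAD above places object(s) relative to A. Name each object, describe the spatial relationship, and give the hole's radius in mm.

The subtracted cylinder has r = 38 mm.

A is an open box. The open box has a circular hole through its front wall. The hole's radius is 38 mm.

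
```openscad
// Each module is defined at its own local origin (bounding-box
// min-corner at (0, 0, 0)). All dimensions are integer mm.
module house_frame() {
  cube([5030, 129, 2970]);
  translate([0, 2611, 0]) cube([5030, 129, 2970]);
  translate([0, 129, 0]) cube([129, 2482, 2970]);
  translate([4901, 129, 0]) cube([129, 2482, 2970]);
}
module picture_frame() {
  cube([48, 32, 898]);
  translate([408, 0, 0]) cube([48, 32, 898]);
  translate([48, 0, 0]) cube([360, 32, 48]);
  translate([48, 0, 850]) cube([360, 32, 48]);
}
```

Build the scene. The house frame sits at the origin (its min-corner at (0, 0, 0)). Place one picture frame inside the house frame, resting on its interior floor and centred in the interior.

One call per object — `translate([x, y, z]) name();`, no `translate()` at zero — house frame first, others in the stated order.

house_frame();
translate([2287, 1354, 0]) picture_frame();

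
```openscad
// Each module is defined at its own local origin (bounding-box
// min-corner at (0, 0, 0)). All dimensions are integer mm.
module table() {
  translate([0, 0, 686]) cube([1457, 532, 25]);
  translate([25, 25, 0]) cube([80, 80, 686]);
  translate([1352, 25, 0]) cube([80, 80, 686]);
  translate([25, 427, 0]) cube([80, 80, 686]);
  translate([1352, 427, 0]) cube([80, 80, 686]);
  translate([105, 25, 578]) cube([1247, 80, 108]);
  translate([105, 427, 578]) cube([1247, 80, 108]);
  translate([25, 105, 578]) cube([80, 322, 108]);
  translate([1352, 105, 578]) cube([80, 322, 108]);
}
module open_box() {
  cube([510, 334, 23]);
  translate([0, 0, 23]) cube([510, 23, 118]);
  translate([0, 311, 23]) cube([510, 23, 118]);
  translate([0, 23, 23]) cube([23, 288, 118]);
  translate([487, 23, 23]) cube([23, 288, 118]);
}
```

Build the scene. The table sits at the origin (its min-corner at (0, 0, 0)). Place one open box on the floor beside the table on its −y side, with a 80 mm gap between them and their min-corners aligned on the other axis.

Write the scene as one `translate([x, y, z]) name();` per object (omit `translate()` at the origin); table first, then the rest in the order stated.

table();
translate([0, -414, 0]) open_box();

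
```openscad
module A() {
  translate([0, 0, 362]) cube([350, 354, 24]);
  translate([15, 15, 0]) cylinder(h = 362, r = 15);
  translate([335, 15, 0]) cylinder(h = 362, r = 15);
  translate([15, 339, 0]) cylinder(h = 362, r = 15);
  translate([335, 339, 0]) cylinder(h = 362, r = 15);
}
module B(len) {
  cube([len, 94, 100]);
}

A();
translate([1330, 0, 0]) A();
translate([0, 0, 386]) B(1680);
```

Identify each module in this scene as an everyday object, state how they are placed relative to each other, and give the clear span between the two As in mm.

A is a stool. B is a beam. A beam spans the tops of two stools. The clear span between the two stools is 980 mm.

Second stool starts at x = 1330; first ends at x = 350; clear span = 1330 − 350 = 980 mm.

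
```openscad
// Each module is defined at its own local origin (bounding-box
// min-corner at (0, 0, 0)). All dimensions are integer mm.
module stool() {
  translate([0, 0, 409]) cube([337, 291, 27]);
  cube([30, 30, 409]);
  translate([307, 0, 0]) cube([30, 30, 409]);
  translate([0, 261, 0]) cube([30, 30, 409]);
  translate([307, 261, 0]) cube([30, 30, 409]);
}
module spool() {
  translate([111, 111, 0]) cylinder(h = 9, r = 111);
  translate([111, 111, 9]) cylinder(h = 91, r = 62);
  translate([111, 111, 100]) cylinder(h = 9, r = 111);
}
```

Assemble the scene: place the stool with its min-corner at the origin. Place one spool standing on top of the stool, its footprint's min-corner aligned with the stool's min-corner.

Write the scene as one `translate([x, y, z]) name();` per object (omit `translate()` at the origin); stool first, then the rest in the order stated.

stool();
translate([0, 0, 436]) spool();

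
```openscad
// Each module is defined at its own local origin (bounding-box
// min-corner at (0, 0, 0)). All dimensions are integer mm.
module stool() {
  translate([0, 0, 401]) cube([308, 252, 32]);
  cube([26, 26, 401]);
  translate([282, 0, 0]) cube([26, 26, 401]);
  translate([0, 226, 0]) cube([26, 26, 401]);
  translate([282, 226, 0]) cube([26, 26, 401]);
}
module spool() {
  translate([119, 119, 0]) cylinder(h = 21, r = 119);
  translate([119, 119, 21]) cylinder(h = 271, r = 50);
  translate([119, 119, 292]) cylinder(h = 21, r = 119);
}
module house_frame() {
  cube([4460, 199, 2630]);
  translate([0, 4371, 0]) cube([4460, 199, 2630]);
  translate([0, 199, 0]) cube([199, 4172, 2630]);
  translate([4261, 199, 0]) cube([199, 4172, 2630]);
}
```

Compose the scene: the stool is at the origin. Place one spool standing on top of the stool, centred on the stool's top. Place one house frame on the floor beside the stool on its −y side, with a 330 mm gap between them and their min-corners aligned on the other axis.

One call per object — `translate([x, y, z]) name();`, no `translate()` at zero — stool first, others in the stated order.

stool();
translate([35, 7, 433]) spool();
translate([0, -4900, 0]) house_frame();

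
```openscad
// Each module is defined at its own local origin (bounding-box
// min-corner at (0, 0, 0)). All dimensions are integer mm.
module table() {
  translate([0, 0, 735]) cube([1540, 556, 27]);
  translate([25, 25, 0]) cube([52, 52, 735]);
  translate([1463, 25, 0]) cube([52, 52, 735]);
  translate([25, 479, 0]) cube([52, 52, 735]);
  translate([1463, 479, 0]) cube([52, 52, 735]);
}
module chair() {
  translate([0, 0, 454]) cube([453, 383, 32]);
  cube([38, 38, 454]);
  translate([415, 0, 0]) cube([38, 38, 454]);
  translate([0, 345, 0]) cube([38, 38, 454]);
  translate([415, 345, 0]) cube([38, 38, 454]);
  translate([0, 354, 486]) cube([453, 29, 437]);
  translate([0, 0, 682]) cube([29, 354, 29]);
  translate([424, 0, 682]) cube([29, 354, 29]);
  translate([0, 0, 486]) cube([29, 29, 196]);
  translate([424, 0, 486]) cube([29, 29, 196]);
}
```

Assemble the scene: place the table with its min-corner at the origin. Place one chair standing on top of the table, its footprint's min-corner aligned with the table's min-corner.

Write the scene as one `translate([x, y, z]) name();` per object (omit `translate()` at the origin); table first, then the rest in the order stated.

table();
translate([0, 0, 762]) chair();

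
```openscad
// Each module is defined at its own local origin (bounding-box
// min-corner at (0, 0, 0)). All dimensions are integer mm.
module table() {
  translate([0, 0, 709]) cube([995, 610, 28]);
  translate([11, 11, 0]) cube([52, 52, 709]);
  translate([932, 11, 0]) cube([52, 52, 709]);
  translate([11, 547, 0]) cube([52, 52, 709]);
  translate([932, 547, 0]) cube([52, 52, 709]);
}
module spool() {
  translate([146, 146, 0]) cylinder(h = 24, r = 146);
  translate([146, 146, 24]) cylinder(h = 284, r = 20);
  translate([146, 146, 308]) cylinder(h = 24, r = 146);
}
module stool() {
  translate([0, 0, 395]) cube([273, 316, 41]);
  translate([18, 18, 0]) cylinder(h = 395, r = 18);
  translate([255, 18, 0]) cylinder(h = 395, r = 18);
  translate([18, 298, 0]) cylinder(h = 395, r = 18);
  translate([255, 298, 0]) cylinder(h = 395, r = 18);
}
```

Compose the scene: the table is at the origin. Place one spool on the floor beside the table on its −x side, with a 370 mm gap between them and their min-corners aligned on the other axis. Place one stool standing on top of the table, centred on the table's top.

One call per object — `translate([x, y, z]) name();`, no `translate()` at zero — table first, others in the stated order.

table();
translate([-662, 0, 0]) spool();
translate([361, 147, 737]) stool();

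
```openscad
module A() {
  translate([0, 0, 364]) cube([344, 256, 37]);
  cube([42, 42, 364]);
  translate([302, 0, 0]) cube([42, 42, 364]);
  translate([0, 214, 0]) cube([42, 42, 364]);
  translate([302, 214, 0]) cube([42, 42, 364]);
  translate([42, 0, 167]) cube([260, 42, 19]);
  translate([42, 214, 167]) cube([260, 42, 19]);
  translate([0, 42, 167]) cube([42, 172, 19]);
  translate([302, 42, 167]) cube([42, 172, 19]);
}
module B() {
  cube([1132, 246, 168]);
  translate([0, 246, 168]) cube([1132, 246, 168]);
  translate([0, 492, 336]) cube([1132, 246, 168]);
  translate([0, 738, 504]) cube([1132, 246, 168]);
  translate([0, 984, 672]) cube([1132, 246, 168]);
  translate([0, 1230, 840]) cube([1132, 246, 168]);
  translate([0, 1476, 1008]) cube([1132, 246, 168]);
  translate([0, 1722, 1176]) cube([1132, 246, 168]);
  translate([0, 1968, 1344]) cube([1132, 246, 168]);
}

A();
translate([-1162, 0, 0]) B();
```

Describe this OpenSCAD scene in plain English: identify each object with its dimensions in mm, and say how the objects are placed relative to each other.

A is a four-legged stool. The seat is 344×256 mm, 37 mm thick, top at z = 401 mm. It stands on four square legs, each 42×42 mm in cross-section, from z = 0 to the seat underside, each flush with a corner of the seat. Four stretchers, 42 mm wide and 19 mm tall, connect adjacent legs with their undersides at z = 167 mm, each running between the inner faces of the legs it joins and aligned with the legs' outer faces on the other axis.

B is a run of 9 identical solid stair steps. Each tread is 1132×246 mm and each step block is 168 mm high. Step 1 rests on the floor; step k is offset from step 1 by (k−1)×246 mm in y and (k−1)×168 mm in z.

The staircase is on the floor beside the stool on its −x side.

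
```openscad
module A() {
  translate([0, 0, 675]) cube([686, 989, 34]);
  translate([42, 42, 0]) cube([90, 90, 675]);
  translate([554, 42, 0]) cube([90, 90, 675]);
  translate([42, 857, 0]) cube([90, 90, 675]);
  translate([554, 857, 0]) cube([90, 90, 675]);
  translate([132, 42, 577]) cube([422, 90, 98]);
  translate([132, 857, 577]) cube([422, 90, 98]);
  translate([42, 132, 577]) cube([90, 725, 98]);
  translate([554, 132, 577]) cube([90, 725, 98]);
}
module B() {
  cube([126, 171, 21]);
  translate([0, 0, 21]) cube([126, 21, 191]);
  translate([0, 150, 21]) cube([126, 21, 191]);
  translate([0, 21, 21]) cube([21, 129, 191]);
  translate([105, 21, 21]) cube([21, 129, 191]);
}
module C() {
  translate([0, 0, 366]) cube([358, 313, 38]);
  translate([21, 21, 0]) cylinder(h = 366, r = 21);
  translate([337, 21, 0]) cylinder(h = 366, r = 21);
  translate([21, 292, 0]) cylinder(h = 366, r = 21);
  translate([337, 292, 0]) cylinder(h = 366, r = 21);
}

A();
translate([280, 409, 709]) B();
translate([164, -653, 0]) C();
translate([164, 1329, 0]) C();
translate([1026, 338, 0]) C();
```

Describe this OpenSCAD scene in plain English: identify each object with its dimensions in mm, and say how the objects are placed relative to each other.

A is a rectangular dining table. The top is 686×989×34 mm with its upper surface at z = 709 mm. It stands on four 90×90 mm square legs, each inset 42 mm from the nearest pair of top edges, running from the floor to the underside of the top. Four apron rails, 90 mm thick and 98 mm tall, run between adjacent legs with their top edges flush with the underside of the top and their outer faces flush with the legs' outer faces.

B is an open storage box with external size 126×171×212 mm and wall thickness 21 mm (the base is also 21 mm thick). The base covers the whole footprint; the four walls stand on the base, with the y-facing walls full-width and the x-facing walls fitting between their inner faces.

C is a simple wooden stool: a rectangular seat 358 mm (x) by 313 mm (y), 38 mm thick, top face at z = 404 mm, on four round legs, each 42 mm in diameter. The legs rest on z = 0, each leg's axis is inset half a diameter from the nearest pair of seat edges (so the leg's bounding box is flush with the corner).

The open box is on top of the table, centred. Three stools sit around the table at the −y, +y, +x sides.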